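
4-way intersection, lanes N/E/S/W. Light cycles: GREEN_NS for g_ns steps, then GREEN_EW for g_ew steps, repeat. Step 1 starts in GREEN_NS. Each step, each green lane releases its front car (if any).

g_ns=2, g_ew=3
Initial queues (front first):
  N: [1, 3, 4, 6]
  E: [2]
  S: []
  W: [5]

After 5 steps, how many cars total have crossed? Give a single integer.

Step 1 [NS]: N:car1-GO,E:wait,S:empty,W:wait | queues: N=3 E=1 S=0 W=1
Step 2 [NS]: N:car3-GO,E:wait,S:empty,W:wait | queues: N=2 E=1 S=0 W=1
Step 3 [EW]: N:wait,E:car2-GO,S:wait,W:car5-GO | queues: N=2 E=0 S=0 W=0
Step 4 [EW]: N:wait,E:empty,S:wait,W:empty | queues: N=2 E=0 S=0 W=0
Step 5 [EW]: N:wait,E:empty,S:wait,W:empty | queues: N=2 E=0 S=0 W=0
Cars crossed by step 5: 4

Answer: 4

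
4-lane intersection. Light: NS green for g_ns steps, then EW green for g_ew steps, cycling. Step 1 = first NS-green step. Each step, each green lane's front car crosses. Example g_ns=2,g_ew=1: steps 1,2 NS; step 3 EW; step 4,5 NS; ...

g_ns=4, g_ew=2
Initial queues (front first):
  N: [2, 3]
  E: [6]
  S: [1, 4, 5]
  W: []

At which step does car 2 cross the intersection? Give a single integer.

Step 1 [NS]: N:car2-GO,E:wait,S:car1-GO,W:wait | queues: N=1 E=1 S=2 W=0
Step 2 [NS]: N:car3-GO,E:wait,S:car4-GO,W:wait | queues: N=0 E=1 S=1 W=0
Step 3 [NS]: N:empty,E:wait,S:car5-GO,W:wait | queues: N=0 E=1 S=0 W=0
Step 4 [NS]: N:empty,E:wait,S:empty,W:wait | queues: N=0 E=1 S=0 W=0
Step 5 [EW]: N:wait,E:car6-GO,S:wait,W:empty | queues: N=0 E=0 S=0 W=0
Car 2 crosses at step 1

1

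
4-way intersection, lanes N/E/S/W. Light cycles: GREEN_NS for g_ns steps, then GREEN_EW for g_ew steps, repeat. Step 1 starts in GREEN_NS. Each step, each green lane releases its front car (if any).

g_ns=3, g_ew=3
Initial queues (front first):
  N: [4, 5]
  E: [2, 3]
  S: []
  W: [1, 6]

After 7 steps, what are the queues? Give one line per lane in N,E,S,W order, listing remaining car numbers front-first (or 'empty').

Step 1 [NS]: N:car4-GO,E:wait,S:empty,W:wait | queues: N=1 E=2 S=0 W=2
Step 2 [NS]: N:car5-GO,E:wait,S:empty,W:wait | queues: N=0 E=2 S=0 W=2
Step 3 [NS]: N:empty,E:wait,S:empty,W:wait | queues: N=0 E=2 S=0 W=2
Step 4 [EW]: N:wait,E:car2-GO,S:wait,W:car1-GO | queues: N=0 E=1 S=0 W=1
Step 5 [EW]: N:wait,E:car3-GO,S:wait,W:car6-GO | queues: N=0 E=0 S=0 W=0

N: empty
E: empty
S: empty
W: empty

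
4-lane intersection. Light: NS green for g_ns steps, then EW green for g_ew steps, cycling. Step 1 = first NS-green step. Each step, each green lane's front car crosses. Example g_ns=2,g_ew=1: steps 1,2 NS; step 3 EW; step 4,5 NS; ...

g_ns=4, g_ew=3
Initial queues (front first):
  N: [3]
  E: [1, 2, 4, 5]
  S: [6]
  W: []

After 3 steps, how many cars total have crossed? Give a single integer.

Step 1 [NS]: N:car3-GO,E:wait,S:car6-GO,W:wait | queues: N=0 E=4 S=0 W=0
Step 2 [NS]: N:empty,E:wait,S:empty,W:wait | queues: N=0 E=4 S=0 W=0
Step 3 [NS]: N:empty,E:wait,S:empty,W:wait | queues: N=0 E=4 S=0 W=0
Cars crossed by step 3: 2

Answer: 2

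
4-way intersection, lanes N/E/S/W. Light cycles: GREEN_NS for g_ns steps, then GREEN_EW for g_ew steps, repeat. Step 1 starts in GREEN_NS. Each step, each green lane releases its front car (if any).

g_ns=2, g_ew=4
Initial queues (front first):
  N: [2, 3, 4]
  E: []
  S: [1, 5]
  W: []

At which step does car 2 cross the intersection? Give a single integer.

Step 1 [NS]: N:car2-GO,E:wait,S:car1-GO,W:wait | queues: N=2 E=0 S=1 W=0
Step 2 [NS]: N:car3-GO,E:wait,S:car5-GO,W:wait | queues: N=1 E=0 S=0 W=0
Step 3 [EW]: N:wait,E:empty,S:wait,W:empty | queues: N=1 E=0 S=0 W=0
Step 4 [EW]: N:wait,E:empty,S:wait,W:empty | queues: N=1 E=0 S=0 W=0
Step 5 [EW]: N:wait,E:empty,S:wait,W:empty | queues: N=1 E=0 S=0 W=0
Step 6 [EW]: N:wait,E:empty,S:wait,W:empty | queues: N=1 E=0 S=0 W=0
Step 7 [NS]: N:car4-GO,E:wait,S:empty,W:wait | queues: N=0 E=0 S=0 W=0
Car 2 crosses at step 1

1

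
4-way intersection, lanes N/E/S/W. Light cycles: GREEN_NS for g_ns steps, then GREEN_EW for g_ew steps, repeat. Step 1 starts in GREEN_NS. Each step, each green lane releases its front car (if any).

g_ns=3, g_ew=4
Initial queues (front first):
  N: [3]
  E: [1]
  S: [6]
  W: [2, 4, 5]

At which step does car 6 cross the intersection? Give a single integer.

Step 1 [NS]: N:car3-GO,E:wait,S:car6-GO,W:wait | queues: N=0 E=1 S=0 W=3
Step 2 [NS]: N:empty,E:wait,S:empty,W:wait | queues: N=0 E=1 S=0 W=3
Step 3 [NS]: N:empty,E:wait,S:empty,W:wait | queues: N=0 E=1 S=0 W=3
Step 4 [EW]: N:wait,E:car1-GO,S:wait,W:car2-GO | queues: N=0 E=0 S=0 W=2
Step 5 [EW]: N:wait,E:empty,S:wait,W:car4-GO | queues: N=0 E=0 S=0 W=1
Step 6 [EW]: N:wait,E:empty,S:wait,W:car5-GO | queues: N=0 E=0 S=0 W=0
Car 6 crosses at step 1

1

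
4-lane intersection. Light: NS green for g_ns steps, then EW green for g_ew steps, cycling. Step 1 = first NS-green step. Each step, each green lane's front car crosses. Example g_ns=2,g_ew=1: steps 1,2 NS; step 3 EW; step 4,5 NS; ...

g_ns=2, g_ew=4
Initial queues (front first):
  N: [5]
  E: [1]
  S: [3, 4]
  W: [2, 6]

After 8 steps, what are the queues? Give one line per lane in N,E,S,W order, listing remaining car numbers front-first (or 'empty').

Step 1 [NS]: N:car5-GO,E:wait,S:car3-GO,W:wait | queues: N=0 E=1 S=1 W=2
Step 2 [NS]: N:empty,E:wait,S:car4-GO,W:wait | queues: N=0 E=1 S=0 W=2
Step 3 [EW]: N:wait,E:car1-GO,S:wait,W:car2-GO | queues: N=0 E=0 S=0 W=1
Step 4 [EW]: N:wait,E:empty,S:wait,W:car6-GO | queues: N=0 E=0 S=0 W=0

N: empty
E: empty
S: empty
W: empty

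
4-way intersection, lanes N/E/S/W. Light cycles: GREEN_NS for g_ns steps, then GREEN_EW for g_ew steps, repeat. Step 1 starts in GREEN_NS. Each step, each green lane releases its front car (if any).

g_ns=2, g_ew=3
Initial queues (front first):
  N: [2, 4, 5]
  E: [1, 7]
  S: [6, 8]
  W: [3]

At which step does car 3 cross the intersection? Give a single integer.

Step 1 [NS]: N:car2-GO,E:wait,S:car6-GO,W:wait | queues: N=2 E=2 S=1 W=1
Step 2 [NS]: N:car4-GO,E:wait,S:car8-GO,W:wait | queues: N=1 E=2 S=0 W=1
Step 3 [EW]: N:wait,E:car1-GO,S:wait,W:car3-GO | queues: N=1 E=1 S=0 W=0
Step 4 [EW]: N:wait,E:car7-GO,S:wait,W:empty | queues: N=1 E=0 S=0 W=0
Step 5 [EW]: N:wait,E:empty,S:wait,W:empty | queues: N=1 E=0 S=0 W=0
Step 6 [NS]: N:car5-GO,E:wait,S:empty,W:wait | queues: N=0 E=0 S=0 W=0
Car 3 crosses at step 3

3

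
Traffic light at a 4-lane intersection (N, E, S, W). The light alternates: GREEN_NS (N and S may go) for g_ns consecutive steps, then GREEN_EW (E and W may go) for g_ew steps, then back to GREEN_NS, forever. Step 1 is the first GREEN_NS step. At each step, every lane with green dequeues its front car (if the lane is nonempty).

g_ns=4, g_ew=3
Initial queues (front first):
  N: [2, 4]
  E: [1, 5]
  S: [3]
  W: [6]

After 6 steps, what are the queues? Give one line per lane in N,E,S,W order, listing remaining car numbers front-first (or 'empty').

Step 1 [NS]: N:car2-GO,E:wait,S:car3-GO,W:wait | queues: N=1 E=2 S=0 W=1
Step 2 [NS]: N:car4-GO,E:wait,S:empty,W:wait | queues: N=0 E=2 S=0 W=1
Step 3 [NS]: N:empty,E:wait,S:empty,W:wait | queues: N=0 E=2 S=0 W=1
Step 4 [NS]: N:empty,E:wait,S:empty,W:wait | queues: N=0 E=2 S=0 W=1
Step 5 [EW]: N:wait,E:car1-GO,S:wait,W:car6-GO | queues: N=0 E=1 S=0 W=0
Step 6 [EW]: N:wait,E:car5-GO,S:wait,W:empty | queues: N=0 E=0 S=0 W=0

N: empty
E: empty
S: empty
W: empty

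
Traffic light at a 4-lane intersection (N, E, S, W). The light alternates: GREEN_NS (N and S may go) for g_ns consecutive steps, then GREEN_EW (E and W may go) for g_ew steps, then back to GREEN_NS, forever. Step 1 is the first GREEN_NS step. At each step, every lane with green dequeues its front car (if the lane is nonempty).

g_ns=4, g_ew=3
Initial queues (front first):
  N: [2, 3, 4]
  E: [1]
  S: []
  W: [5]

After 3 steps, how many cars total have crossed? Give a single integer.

Step 1 [NS]: N:car2-GO,E:wait,S:empty,W:wait | queues: N=2 E=1 S=0 W=1
Step 2 [NS]: N:car3-GO,E:wait,S:empty,W:wait | queues: N=1 E=1 S=0 W=1
Step 3 [NS]: N:car4-GO,E:wait,S:empty,W:wait | queues: N=0 E=1 S=0 W=1
Cars crossed by step 3: 3

Answer: 3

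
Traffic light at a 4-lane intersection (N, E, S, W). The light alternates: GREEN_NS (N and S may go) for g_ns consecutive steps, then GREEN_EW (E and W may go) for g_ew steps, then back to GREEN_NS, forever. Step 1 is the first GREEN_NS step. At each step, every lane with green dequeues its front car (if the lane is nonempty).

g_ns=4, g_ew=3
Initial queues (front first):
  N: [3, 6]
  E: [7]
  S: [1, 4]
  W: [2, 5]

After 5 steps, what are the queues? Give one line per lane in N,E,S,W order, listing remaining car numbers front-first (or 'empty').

Step 1 [NS]: N:car3-GO,E:wait,S:car1-GO,W:wait | queues: N=1 E=1 S=1 W=2
Step 2 [NS]: N:car6-GO,E:wait,S:car4-GO,W:wait | queues: N=0 E=1 S=0 W=2
Step 3 [NS]: N:empty,E:wait,S:empty,W:wait | queues: N=0 E=1 S=0 W=2
Step 4 [NS]: N:empty,E:wait,S:empty,W:wait | queues: N=0 E=1 S=0 W=2
Step 5 [EW]: N:wait,E:car7-GO,S:wait,W:car2-GO | queues: N=0 E=0 S=0 W=1

N: empty
E: empty
S: empty
W: 5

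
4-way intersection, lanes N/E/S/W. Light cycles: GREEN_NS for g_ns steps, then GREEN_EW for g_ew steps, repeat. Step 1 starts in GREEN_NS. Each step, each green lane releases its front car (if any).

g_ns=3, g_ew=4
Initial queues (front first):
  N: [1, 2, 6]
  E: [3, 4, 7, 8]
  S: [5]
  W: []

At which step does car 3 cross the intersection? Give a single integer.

Step 1 [NS]: N:car1-GO,E:wait,S:car5-GO,W:wait | queues: N=2 E=4 S=0 W=0
Step 2 [NS]: N:car2-GO,E:wait,S:empty,W:wait | queues: N=1 E=4 S=0 W=0
Step 3 [NS]: N:car6-GO,E:wait,S:empty,W:wait | queues: N=0 E=4 S=0 W=0
Step 4 [EW]: N:wait,E:car3-GO,S:wait,W:empty | queues: N=0 E=3 S=0 W=0
Step 5 [EW]: N:wait,E:car4-GO,S:wait,W:empty | queues: N=0 E=2 S=0 W=0
Step 6 [EW]: N:wait,E:car7-GO,S:wait,W:empty | queues: N=0 E=1 S=0 W=0
Step 7 [EW]: N:wait,E:car8-GO,S:wait,W:empty | queues: N=0 E=0 S=0 W=0
Car 3 crosses at step 4

4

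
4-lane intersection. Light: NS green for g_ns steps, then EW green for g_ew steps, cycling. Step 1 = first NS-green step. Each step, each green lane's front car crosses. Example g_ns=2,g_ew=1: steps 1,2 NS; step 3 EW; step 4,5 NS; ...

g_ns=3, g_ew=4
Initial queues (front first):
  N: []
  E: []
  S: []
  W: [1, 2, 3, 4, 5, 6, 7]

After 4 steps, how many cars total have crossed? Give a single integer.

Answer: 1

Derivation:
Step 1 [NS]: N:empty,E:wait,S:empty,W:wait | queues: N=0 E=0 S=0 W=7
Step 2 [NS]: N:empty,E:wait,S:empty,W:wait | queues: N=0 E=0 S=0 W=7
Step 3 [NS]: N:empty,E:wait,S:empty,W:wait | queues: N=0 E=0 S=0 W=7
Step 4 [EW]: N:wait,E:empty,S:wait,W:car1-GO | queues: N=0 E=0 S=0 W=6
Cars crossed by step 4: 1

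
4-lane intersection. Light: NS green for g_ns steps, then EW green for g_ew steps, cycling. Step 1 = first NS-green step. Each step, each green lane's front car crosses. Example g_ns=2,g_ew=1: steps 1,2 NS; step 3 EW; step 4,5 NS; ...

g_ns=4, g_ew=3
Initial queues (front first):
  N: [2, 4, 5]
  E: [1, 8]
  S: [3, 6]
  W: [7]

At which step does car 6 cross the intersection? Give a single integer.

Step 1 [NS]: N:car2-GO,E:wait,S:car3-GO,W:wait | queues: N=2 E=2 S=1 W=1
Step 2 [NS]: N:car4-GO,E:wait,S:car6-GO,W:wait | queues: N=1 E=2 S=0 W=1
Step 3 [NS]: N:car5-GO,E:wait,S:empty,W:wait | queues: N=0 E=2 S=0 W=1
Step 4 [NS]: N:empty,E:wait,S:empty,W:wait | queues: N=0 E=2 S=0 W=1
Step 5 [EW]: N:wait,E:car1-GO,S:wait,W:car7-GO | queues: N=0 E=1 S=0 W=0
Step 6 [EW]: N:wait,E:car8-GO,S:wait,W:empty | queues: N=0 E=0 S=0 W=0
Car 6 crosses at step 2

2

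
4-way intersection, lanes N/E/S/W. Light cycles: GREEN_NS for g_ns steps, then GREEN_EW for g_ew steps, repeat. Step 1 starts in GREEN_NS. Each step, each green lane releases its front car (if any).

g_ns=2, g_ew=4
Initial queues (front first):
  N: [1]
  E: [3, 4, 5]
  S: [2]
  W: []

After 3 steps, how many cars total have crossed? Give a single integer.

Step 1 [NS]: N:car1-GO,E:wait,S:car2-GO,W:wait | queues: N=0 E=3 S=0 W=0
Step 2 [NS]: N:empty,E:wait,S:empty,W:wait | queues: N=0 E=3 S=0 W=0
Step 3 [EW]: N:wait,E:car3-GO,S:wait,W:empty | queues: N=0 E=2 S=0 W=0
Cars crossed by step 3: 3

Answer: 3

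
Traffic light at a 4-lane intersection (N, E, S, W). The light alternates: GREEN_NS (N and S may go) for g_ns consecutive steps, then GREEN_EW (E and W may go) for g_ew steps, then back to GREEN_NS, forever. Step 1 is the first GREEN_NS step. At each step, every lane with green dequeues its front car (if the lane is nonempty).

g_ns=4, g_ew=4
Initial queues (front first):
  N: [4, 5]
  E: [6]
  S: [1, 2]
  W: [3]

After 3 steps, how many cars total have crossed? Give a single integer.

Step 1 [NS]: N:car4-GO,E:wait,S:car1-GO,W:wait | queues: N=1 E=1 S=1 W=1
Step 2 [NS]: N:car5-GO,E:wait,S:car2-GO,W:wait | queues: N=0 E=1 S=0 W=1
Step 3 [NS]: N:empty,E:wait,S:empty,W:wait | queues: N=0 E=1 S=0 W=1
Cars crossed by step 3: 4

Answer: 4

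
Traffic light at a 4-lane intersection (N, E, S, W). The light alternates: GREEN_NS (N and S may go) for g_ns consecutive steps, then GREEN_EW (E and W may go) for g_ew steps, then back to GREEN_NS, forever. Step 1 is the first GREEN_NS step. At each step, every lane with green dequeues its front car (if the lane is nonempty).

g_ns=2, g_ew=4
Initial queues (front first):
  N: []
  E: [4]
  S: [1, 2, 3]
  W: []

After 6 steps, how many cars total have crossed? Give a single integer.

Answer: 3

Derivation:
Step 1 [NS]: N:empty,E:wait,S:car1-GO,W:wait | queues: N=0 E=1 S=2 W=0
Step 2 [NS]: N:empty,E:wait,S:car2-GO,W:wait | queues: N=0 E=1 S=1 W=0
Step 3 [EW]: N:wait,E:car4-GO,S:wait,W:empty | queues: N=0 E=0 S=1 W=0
Step 4 [EW]: N:wait,E:empty,S:wait,W:empty | queues: N=0 E=0 S=1 W=0
Step 5 [EW]: N:wait,E:empty,S:wait,W:empty | queues: N=0 E=0 S=1 W=0
Step 6 [EW]: N:wait,E:empty,S:wait,W:empty | queues: N=0 E=0 S=1 W=0
Cars crossed by step 6: 3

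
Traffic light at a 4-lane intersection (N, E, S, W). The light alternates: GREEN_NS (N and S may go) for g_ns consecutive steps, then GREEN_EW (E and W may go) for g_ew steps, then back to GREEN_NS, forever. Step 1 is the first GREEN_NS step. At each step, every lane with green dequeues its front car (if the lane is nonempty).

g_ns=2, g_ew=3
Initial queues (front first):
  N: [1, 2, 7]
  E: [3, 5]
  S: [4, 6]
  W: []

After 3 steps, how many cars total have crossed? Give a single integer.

Answer: 5

Derivation:
Step 1 [NS]: N:car1-GO,E:wait,S:car4-GO,W:wait | queues: N=2 E=2 S=1 W=0
Step 2 [NS]: N:car2-GO,E:wait,S:car6-GO,W:wait | queues: N=1 E=2 S=0 W=0
Step 3 [EW]: N:wait,E:car3-GO,S:wait,W:empty | queues: N=1 E=1 S=0 W=0
Cars crossed by step 3: 5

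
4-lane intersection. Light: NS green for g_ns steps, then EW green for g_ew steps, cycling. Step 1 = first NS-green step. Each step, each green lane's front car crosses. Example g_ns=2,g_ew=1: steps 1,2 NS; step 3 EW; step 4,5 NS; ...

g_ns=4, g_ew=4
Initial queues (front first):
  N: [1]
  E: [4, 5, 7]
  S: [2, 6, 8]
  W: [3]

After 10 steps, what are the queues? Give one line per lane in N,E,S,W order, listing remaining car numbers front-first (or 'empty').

Step 1 [NS]: N:car1-GO,E:wait,S:car2-GO,W:wait | queues: N=0 E=3 S=2 W=1
Step 2 [NS]: N:empty,E:wait,S:car6-GO,W:wait | queues: N=0 E=3 S=1 W=1
Step 3 [NS]: N:empty,E:wait,S:car8-GO,W:wait | queues: N=0 E=3 S=0 W=1
Step 4 [NS]: N:empty,E:wait,S:empty,W:wait | queues: N=0 E=3 S=0 W=1
Step 5 [EW]: N:wait,E:car4-GO,S:wait,W:car3-GO | queues: N=0 E=2 S=0 W=0
Step 6 [EW]: N:wait,E:car5-GO,S:wait,W:empty | queues: N=0 E=1 S=0 W=0
Step 7 [EW]: N:wait,E:car7-GO,S:wait,W:empty | queues: N=0 E=0 S=0 W=0

N: empty
E: empty
S: empty
W: empty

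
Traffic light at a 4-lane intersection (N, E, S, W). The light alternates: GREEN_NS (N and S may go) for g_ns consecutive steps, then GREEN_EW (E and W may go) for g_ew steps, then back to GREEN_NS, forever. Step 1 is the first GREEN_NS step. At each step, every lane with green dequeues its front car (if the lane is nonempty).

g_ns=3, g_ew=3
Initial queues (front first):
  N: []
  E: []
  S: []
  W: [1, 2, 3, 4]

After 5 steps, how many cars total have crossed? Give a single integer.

Step 1 [NS]: N:empty,E:wait,S:empty,W:wait | queues: N=0 E=0 S=0 W=4
Step 2 [NS]: N:empty,E:wait,S:empty,W:wait | queues: N=0 E=0 S=0 W=4
Step 3 [NS]: N:empty,E:wait,S:empty,W:wait | queues: N=0 E=0 S=0 W=4
Step 4 [EW]: N:wait,E:empty,S:wait,W:car1-GO | queues: N=0 E=0 S=0 W=3
Step 5 [EW]: N:wait,E:empty,S:wait,W:car2-GO | queues: N=0 E=0 S=0 W=2
Cars crossed by step 5: 2

Answer: 2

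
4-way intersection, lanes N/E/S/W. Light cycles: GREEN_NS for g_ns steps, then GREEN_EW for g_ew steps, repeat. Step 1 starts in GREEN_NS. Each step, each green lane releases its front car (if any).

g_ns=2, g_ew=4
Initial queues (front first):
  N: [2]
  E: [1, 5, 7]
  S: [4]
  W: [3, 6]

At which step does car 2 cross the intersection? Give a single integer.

Step 1 [NS]: N:car2-GO,E:wait,S:car4-GO,W:wait | queues: N=0 E=3 S=0 W=2
Step 2 [NS]: N:empty,E:wait,S:empty,W:wait | queues: N=0 E=3 S=0 W=2
Step 3 [EW]: N:wait,E:car1-GO,S:wait,W:car3-GO | queues: N=0 E=2 S=0 W=1
Step 4 [EW]: N:wait,E:car5-GO,S:wait,W:car6-GO | queues: N=0 E=1 S=0 W=0
Step 5 [EW]: N:wait,E:car7-GO,S:wait,W:empty | queues: N=0 E=0 S=0 W=0
Car 2 crosses at step 1

1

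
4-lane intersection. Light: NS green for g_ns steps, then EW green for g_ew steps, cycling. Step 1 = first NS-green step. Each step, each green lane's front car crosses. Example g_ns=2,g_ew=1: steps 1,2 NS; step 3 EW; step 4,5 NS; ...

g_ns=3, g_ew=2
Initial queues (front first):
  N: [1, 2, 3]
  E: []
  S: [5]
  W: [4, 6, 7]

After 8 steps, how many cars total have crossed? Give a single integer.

Answer: 6

Derivation:
Step 1 [NS]: N:car1-GO,E:wait,S:car5-GO,W:wait | queues: N=2 E=0 S=0 W=3
Step 2 [NS]: N:car2-GO,E:wait,S:empty,W:wait | queues: N=1 E=0 S=0 W=3
Step 3 [NS]: N:car3-GO,E:wait,S:empty,W:wait | queues: N=0 E=0 S=0 W=3
Step 4 [EW]: N:wait,E:empty,S:wait,W:car4-GO | queues: N=0 E=0 S=0 W=2
Step 5 [EW]: N:wait,E:empty,S:wait,W:car6-GO | queues: N=0 E=0 S=0 W=1
Step 6 [NS]: N:empty,E:wait,S:empty,W:wait | queues: N=0 E=0 S=0 W=1
Step 7 [NS]: N:empty,E:wait,S:empty,W:wait | queues: N=0 E=0 S=0 W=1
Step 8 [NS]: N:empty,E:wait,S:empty,W:wait | queues: N=0 E=0 S=0 W=1
Cars crossed by step 8: 6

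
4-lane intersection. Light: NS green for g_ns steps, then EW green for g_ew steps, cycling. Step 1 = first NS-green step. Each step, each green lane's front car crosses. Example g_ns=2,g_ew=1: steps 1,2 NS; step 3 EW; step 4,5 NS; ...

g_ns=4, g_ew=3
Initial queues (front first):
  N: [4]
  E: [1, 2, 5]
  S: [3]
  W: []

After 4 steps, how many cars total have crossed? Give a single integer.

Step 1 [NS]: N:car4-GO,E:wait,S:car3-GO,W:wait | queues: N=0 E=3 S=0 W=0
Step 2 [NS]: N:empty,E:wait,S:empty,W:wait | queues: N=0 E=3 S=0 W=0
Step 3 [NS]: N:empty,E:wait,S:empty,W:wait | queues: N=0 E=3 S=0 W=0
Step 4 [NS]: N:empty,E:wait,S:empty,W:wait | queues: N=0 E=3 S=0 W=0
Cars crossed by step 4: 2

Answer: 2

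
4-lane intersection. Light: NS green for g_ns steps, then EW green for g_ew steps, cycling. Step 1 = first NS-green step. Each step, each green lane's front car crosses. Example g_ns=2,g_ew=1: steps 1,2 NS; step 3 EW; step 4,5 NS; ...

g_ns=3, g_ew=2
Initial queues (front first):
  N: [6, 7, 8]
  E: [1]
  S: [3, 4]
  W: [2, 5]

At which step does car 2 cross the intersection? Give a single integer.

Step 1 [NS]: N:car6-GO,E:wait,S:car3-GO,W:wait | queues: N=2 E=1 S=1 W=2
Step 2 [NS]: N:car7-GO,E:wait,S:car4-GO,W:wait | queues: N=1 E=1 S=0 W=2
Step 3 [NS]: N:car8-GO,E:wait,S:empty,W:wait | queues: N=0 E=1 S=0 W=2
Step 4 [EW]: N:wait,E:car1-GO,S:wait,W:car2-GO | queues: N=0 E=0 S=0 W=1
Step 5 [EW]: N:wait,E:empty,S:wait,W:car5-GO | queues: N=0 E=0 S=0 W=0
Car 2 crosses at step 4

4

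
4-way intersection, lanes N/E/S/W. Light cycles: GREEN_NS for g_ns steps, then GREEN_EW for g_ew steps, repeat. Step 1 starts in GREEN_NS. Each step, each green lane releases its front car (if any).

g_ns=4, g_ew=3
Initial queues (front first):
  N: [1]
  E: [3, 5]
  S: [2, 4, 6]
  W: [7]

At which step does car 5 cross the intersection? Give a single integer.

Step 1 [NS]: N:car1-GO,E:wait,S:car2-GO,W:wait | queues: N=0 E=2 S=2 W=1
Step 2 [NS]: N:empty,E:wait,S:car4-GO,W:wait | queues: N=0 E=2 S=1 W=1
Step 3 [NS]: N:empty,E:wait,S:car6-GO,W:wait | queues: N=0 E=2 S=0 W=1
Step 4 [NS]: N:empty,E:wait,S:empty,W:wait | queues: N=0 E=2 S=0 W=1
Step 5 [EW]: N:wait,E:car3-GO,S:wait,W:car7-GO | queues: N=0 E=1 S=0 W=0
Step 6 [EW]: N:wait,E:car5-GO,S:wait,W:empty | queues: N=0 E=0 S=0 W=0
Car 5 crosses at step 6

6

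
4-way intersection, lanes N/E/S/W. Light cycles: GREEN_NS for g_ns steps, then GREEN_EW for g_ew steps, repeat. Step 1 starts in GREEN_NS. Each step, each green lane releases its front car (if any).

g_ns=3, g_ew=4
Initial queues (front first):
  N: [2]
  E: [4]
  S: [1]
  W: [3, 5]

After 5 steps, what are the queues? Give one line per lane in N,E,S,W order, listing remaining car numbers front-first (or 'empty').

Step 1 [NS]: N:car2-GO,E:wait,S:car1-GO,W:wait | queues: N=0 E=1 S=0 W=2
Step 2 [NS]: N:empty,E:wait,S:empty,W:wait | queues: N=0 E=1 S=0 W=2
Step 3 [NS]: N:empty,E:wait,S:empty,W:wait | queues: N=0 E=1 S=0 W=2
Step 4 [EW]: N:wait,E:car4-GO,S:wait,W:car3-GO | queues: N=0 E=0 S=0 W=1
Step 5 [EW]: N:wait,E:empty,S:wait,W:car5-GO | queues: N=0 E=0 S=0 W=0

N: empty
E: empty
S: empty
W: empty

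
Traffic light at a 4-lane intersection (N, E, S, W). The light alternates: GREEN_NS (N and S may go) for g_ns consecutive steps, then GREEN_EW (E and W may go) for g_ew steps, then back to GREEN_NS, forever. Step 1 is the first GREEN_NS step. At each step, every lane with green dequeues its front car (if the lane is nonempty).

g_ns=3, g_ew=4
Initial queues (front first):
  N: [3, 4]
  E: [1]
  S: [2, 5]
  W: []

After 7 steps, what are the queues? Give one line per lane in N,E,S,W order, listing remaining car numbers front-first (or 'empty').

Step 1 [NS]: N:car3-GO,E:wait,S:car2-GO,W:wait | queues: N=1 E=1 S=1 W=0
Step 2 [NS]: N:car4-GO,E:wait,S:car5-GO,W:wait | queues: N=0 E=1 S=0 W=0
Step 3 [NS]: N:empty,E:wait,S:empty,W:wait | queues: N=0 E=1 S=0 W=0
Step 4 [EW]: N:wait,E:car1-GO,S:wait,W:empty | queues: N=0 E=0 S=0 W=0

N: empty
E: empty
S: empty
W: empty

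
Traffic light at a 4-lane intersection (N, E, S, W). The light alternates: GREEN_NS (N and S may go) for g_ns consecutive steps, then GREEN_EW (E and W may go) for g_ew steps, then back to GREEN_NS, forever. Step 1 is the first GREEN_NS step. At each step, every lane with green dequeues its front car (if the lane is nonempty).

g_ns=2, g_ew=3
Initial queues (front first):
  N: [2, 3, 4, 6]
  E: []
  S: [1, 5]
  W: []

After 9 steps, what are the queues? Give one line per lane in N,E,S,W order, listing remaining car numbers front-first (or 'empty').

Step 1 [NS]: N:car2-GO,E:wait,S:car1-GO,W:wait | queues: N=3 E=0 S=1 W=0
Step 2 [NS]: N:car3-GO,E:wait,S:car5-GO,W:wait | queues: N=2 E=0 S=0 W=0
Step 3 [EW]: N:wait,E:empty,S:wait,W:empty | queues: N=2 E=0 S=0 W=0
Step 4 [EW]: N:wait,E:empty,S:wait,W:empty | queues: N=2 E=0 S=0 W=0
Step 5 [EW]: N:wait,E:empty,S:wait,W:empty | queues: N=2 E=0 S=0 W=0
Step 6 [NS]: N:car4-GO,E:wait,S:empty,W:wait | queues: N=1 E=0 S=0 W=0
Step 7 [NS]: N:car6-GO,E:wait,S:empty,W:wait | queues: N=0 E=0 S=0 W=0

N: empty
E: empty
S: empty
W: empty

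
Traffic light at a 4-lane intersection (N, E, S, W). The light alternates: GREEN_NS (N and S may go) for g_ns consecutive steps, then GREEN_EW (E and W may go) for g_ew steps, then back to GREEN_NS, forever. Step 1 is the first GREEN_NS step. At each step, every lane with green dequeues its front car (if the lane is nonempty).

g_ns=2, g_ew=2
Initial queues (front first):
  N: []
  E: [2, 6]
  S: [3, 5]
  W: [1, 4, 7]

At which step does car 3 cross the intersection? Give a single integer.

Step 1 [NS]: N:empty,E:wait,S:car3-GO,W:wait | queues: N=0 E=2 S=1 W=3
Step 2 [NS]: N:empty,E:wait,S:car5-GO,W:wait | queues: N=0 E=2 S=0 W=3
Step 3 [EW]: N:wait,E:car2-GO,S:wait,W:car1-GO | queues: N=0 E=1 S=0 W=2
Step 4 [EW]: N:wait,E:car6-GO,S:wait,W:car4-GO | queues: N=0 E=0 S=0 W=1
Step 5 [NS]: N:empty,E:wait,S:empty,W:wait | queues: N=0 E=0 S=0 W=1
Step 6 [NS]: N:empty,E:wait,S:empty,W:wait | queues: N=0 E=0 S=0 W=1
Step 7 [EW]: N:wait,E:empty,S:wait,W:car7-GO | queues: N=0 E=0 S=0 W=0
Car 3 crosses at step 1

1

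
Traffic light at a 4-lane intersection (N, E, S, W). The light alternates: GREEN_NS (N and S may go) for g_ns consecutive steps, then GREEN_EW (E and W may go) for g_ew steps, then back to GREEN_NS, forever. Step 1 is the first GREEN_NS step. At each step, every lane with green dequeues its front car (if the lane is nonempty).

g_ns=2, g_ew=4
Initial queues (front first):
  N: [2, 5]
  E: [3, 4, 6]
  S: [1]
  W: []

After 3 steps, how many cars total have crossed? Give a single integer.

Step 1 [NS]: N:car2-GO,E:wait,S:car1-GO,W:wait | queues: N=1 E=3 S=0 W=0
Step 2 [NS]: N:car5-GO,E:wait,S:empty,W:wait | queues: N=0 E=3 S=0 W=0
Step 3 [EW]: N:wait,E:car3-GO,S:wait,W:empty | queues: N=0 E=2 S=0 W=0
Cars crossed by step 3: 4

Answer: 4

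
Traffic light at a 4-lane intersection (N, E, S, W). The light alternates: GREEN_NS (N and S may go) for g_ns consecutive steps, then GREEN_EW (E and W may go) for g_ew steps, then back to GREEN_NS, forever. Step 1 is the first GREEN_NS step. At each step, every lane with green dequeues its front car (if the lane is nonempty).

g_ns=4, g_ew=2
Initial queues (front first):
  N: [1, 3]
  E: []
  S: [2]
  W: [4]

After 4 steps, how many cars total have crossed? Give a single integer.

Answer: 3

Derivation:
Step 1 [NS]: N:car1-GO,E:wait,S:car2-GO,W:wait | queues: N=1 E=0 S=0 W=1
Step 2 [NS]: N:car3-GO,E:wait,S:empty,W:wait | queues: N=0 E=0 S=0 W=1
Step 3 [NS]: N:empty,E:wait,S:empty,W:wait | queues: N=0 E=0 S=0 W=1
Step 4 [NS]: N:empty,E:wait,S:empty,W:wait | queues: N=0 E=0 S=0 W=1
Cars crossed by step 4: 3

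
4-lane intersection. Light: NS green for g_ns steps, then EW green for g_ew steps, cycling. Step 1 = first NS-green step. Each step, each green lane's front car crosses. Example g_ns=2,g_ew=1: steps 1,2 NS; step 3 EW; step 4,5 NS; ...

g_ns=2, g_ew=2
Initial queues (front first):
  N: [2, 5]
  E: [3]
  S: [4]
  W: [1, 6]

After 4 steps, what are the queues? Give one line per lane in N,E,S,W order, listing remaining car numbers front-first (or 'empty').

Step 1 [NS]: N:car2-GO,E:wait,S:car4-GO,W:wait | queues: N=1 E=1 S=0 W=2
Step 2 [NS]: N:car5-GO,E:wait,S:empty,W:wait | queues: N=0 E=1 S=0 W=2
Step 3 [EW]: N:wait,E:car3-GO,S:wait,W:car1-GO | queues: N=0 E=0 S=0 W=1
Step 4 [EW]: N:wait,E:empty,S:wait,W:car6-GO | queues: N=0 E=0 S=0 W=0

N: empty
E: empty
S: empty
W: empty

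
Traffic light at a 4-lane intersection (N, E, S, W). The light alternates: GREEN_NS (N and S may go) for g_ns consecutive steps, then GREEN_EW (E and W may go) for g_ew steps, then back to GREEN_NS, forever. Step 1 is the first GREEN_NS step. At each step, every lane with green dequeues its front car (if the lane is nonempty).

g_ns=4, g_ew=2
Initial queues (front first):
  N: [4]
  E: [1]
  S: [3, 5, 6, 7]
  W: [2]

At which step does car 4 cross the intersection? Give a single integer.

Step 1 [NS]: N:car4-GO,E:wait,S:car3-GO,W:wait | queues: N=0 E=1 S=3 W=1
Step 2 [NS]: N:empty,E:wait,S:car5-GO,W:wait | queues: N=0 E=1 S=2 W=1
Step 3 [NS]: N:empty,E:wait,S:car6-GO,W:wait | queues: N=0 E=1 S=1 W=1
Step 4 [NS]: N:empty,E:wait,S:car7-GO,W:wait | queues: N=0 E=1 S=0 W=1
Step 5 [EW]: N:wait,E:car1-GO,S:wait,W:car2-GO | queues: N=0 E=0 S=0 W=0
Car 4 crosses at step 1

1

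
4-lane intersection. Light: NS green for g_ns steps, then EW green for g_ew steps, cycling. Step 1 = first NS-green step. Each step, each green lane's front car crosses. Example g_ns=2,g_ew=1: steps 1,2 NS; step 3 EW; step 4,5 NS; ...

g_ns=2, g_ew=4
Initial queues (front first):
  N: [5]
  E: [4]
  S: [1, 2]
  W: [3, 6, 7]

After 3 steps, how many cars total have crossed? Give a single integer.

Answer: 5

Derivation:
Step 1 [NS]: N:car5-GO,E:wait,S:car1-GO,W:wait | queues: N=0 E=1 S=1 W=3
Step 2 [NS]: N:empty,E:wait,S:car2-GO,W:wait | queues: N=0 E=1 S=0 W=3
Step 3 [EW]: N:wait,E:car4-GO,S:wait,W:car3-GO | queues: N=0 E=0 S=0 W=2
Cars crossed by step 3: 5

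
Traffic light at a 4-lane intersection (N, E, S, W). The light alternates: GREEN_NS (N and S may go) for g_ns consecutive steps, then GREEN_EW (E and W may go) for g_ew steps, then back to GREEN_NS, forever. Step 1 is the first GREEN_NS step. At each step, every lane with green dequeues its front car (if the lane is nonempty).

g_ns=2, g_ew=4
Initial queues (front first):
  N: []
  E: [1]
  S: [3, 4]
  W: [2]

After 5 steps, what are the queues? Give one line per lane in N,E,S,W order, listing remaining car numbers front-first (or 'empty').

Step 1 [NS]: N:empty,E:wait,S:car3-GO,W:wait | queues: N=0 E=1 S=1 W=1
Step 2 [NS]: N:empty,E:wait,S:car4-GO,W:wait | queues: N=0 E=1 S=0 W=1
Step 3 [EW]: N:wait,E:car1-GO,S:wait,W:car2-GO | queues: N=0 E=0 S=0 W=0

N: empty
E: empty
S: empty
W: empty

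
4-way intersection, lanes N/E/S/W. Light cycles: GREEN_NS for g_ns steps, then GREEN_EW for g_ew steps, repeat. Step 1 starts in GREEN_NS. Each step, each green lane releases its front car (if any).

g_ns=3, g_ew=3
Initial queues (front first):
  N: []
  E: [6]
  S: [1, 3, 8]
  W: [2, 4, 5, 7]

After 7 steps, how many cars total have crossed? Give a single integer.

Step 1 [NS]: N:empty,E:wait,S:car1-GO,W:wait | queues: N=0 E=1 S=2 W=4
Step 2 [NS]: N:empty,E:wait,S:car3-GO,W:wait | queues: N=0 E=1 S=1 W=4
Step 3 [NS]: N:empty,E:wait,S:car8-GO,W:wait | queues: N=0 E=1 S=0 W=4
Step 4 [EW]: N:wait,E:car6-GO,S:wait,W:car2-GO | queues: N=0 E=0 S=0 W=3
Step 5 [EW]: N:wait,E:empty,S:wait,W:car4-GO | queues: N=0 E=0 S=0 W=2
Step 6 [EW]: N:wait,E:empty,S:wait,W:car5-GO | queues: N=0 E=0 S=0 W=1
Step 7 [NS]: N:empty,E:wait,S:empty,W:wait | queues: N=0 E=0 S=0 W=1
Cars crossed by step 7: 7

Answer: 7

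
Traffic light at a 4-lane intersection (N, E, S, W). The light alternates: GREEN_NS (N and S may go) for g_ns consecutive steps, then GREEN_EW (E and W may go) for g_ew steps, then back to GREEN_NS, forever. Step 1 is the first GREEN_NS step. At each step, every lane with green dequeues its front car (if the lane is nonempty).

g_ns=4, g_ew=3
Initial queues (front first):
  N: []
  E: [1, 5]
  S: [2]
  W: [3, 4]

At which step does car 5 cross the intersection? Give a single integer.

Step 1 [NS]: N:empty,E:wait,S:car2-GO,W:wait | queues: N=0 E=2 S=0 W=2
Step 2 [NS]: N:empty,E:wait,S:empty,W:wait | queues: N=0 E=2 S=0 W=2
Step 3 [NS]: N:empty,E:wait,S:empty,W:wait | queues: N=0 E=2 S=0 W=2
Step 4 [NS]: N:empty,E:wait,S:empty,W:wait | queues: N=0 E=2 S=0 W=2
Step 5 [EW]: N:wait,E:car1-GO,S:wait,W:car3-GO | queues: N=0 E=1 S=0 W=1
Step 6 [EW]: N:wait,E:car5-GO,S:wait,W:car4-GO | queues: N=0 E=0 S=0 W=0
Car 5 crosses at step 6

6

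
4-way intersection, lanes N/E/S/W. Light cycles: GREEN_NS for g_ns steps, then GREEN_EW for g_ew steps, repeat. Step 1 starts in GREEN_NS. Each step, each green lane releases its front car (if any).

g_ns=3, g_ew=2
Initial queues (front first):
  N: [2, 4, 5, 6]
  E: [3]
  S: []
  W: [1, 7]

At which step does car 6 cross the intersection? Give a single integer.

Step 1 [NS]: N:car2-GO,E:wait,S:empty,W:wait | queues: N=3 E=1 S=0 W=2
Step 2 [NS]: N:car4-GO,E:wait,S:empty,W:wait | queues: N=2 E=1 S=0 W=2
Step 3 [NS]: N:car5-GO,E:wait,S:empty,W:wait | queues: N=1 E=1 S=0 W=2
Step 4 [EW]: N:wait,E:car3-GO,S:wait,W:car1-GO | queues: N=1 E=0 S=0 W=1
Step 5 [EW]: N:wait,E:empty,S:wait,W:car7-GO | queues: N=1 E=0 S=0 W=0
Step 6 [NS]: N:car6-GO,E:wait,S:empty,W:wait | queues: N=0 E=0 S=0 W=0
Car 6 crosses at step 6

6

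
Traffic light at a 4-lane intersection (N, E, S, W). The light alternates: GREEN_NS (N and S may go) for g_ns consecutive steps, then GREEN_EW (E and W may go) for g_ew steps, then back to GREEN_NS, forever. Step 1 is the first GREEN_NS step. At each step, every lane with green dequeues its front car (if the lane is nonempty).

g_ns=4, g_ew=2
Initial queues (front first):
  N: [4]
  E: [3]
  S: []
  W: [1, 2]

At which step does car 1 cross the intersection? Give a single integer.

Step 1 [NS]: N:car4-GO,E:wait,S:empty,W:wait | queues: N=0 E=1 S=0 W=2
Step 2 [NS]: N:empty,E:wait,S:empty,W:wait | queues: N=0 E=1 S=0 W=2
Step 3 [NS]: N:empty,E:wait,S:empty,W:wait | queues: N=0 E=1 S=0 W=2
Step 4 [NS]: N:empty,E:wait,S:empty,W:wait | queues: N=0 E=1 S=0 W=2
Step 5 [EW]: N:wait,E:car3-GO,S:wait,W:car1-GO | queues: N=0 E=0 S=0 W=1
Step 6 [EW]: N:wait,E:empty,S:wait,W:car2-GO | queues: N=0 E=0 S=0 W=0
Car 1 crosses at step 5

5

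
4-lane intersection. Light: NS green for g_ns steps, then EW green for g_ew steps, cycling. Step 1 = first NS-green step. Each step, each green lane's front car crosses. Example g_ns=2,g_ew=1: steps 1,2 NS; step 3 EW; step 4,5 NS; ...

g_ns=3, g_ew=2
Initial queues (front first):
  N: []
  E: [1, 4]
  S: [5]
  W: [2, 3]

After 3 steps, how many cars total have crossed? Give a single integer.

Answer: 1

Derivation:
Step 1 [NS]: N:empty,E:wait,S:car5-GO,W:wait | queues: N=0 E=2 S=0 W=2
Step 2 [NS]: N:empty,E:wait,S:empty,W:wait | queues: N=0 E=2 S=0 W=2
Step 3 [NS]: N:empty,E:wait,S:empty,W:wait | queues: N=0 E=2 S=0 W=2
Cars crossed by step 3: 1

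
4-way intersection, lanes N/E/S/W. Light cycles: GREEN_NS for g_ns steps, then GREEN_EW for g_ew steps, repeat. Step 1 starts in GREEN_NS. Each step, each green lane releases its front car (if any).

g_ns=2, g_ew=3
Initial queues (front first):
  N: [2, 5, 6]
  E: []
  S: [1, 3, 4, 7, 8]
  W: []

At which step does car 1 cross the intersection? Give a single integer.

Step 1 [NS]: N:car2-GO,E:wait,S:car1-GO,W:wait | queues: N=2 E=0 S=4 W=0
Step 2 [NS]: N:car5-GO,E:wait,S:car3-GO,W:wait | queues: N=1 E=0 S=3 W=0
Step 3 [EW]: N:wait,E:empty,S:wait,W:empty | queues: N=1 E=0 S=3 W=0
Step 4 [EW]: N:wait,E:empty,S:wait,W:empty | queues: N=1 E=0 S=3 W=0
Step 5 [EW]: N:wait,E:empty,S:wait,W:empty | queues: N=1 E=0 S=3 W=0
Step 6 [NS]: N:car6-GO,E:wait,S:car4-GO,W:wait | queues: N=0 E=0 S=2 W=0
Step 7 [NS]: N:empty,E:wait,S:car7-GO,W:wait | queues: N=0 E=0 S=1 W=0
Step 8 [EW]: N:wait,E:empty,S:wait,W:empty | queues: N=0 E=0 S=1 W=0
Step 9 [EW]: N:wait,E:empty,S:wait,W:empty | queues: N=0 E=0 S=1 W=0
Step 10 [EW]: N:wait,E:empty,S:wait,W:empty | queues: N=0 E=0 S=1 W=0
Step 11 [NS]: N:empty,E:wait,S:car8-GO,W:wait | queues: N=0 E=0 S=0 W=0
Car 1 crosses at step 1

1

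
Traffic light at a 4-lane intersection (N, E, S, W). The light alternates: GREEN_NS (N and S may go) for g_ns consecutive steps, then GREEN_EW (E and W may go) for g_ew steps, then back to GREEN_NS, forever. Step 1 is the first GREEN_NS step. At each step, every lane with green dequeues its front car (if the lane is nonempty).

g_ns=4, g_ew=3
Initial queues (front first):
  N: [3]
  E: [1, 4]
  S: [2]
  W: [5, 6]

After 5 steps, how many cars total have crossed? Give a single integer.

Step 1 [NS]: N:car3-GO,E:wait,S:car2-GO,W:wait | queues: N=0 E=2 S=0 W=2
Step 2 [NS]: N:empty,E:wait,S:empty,W:wait | queues: N=0 E=2 S=0 W=2
Step 3 [NS]: N:empty,E:wait,S:empty,W:wait | queues: N=0 E=2 S=0 W=2
Step 4 [NS]: N:empty,E:wait,S:empty,W:wait | queues: N=0 E=2 S=0 W=2
Step 5 [EW]: N:wait,E:car1-GO,S:wait,W:car5-GO | queues: N=0 E=1 S=0 W=1
Cars crossed by step 5: 4

Answer: 4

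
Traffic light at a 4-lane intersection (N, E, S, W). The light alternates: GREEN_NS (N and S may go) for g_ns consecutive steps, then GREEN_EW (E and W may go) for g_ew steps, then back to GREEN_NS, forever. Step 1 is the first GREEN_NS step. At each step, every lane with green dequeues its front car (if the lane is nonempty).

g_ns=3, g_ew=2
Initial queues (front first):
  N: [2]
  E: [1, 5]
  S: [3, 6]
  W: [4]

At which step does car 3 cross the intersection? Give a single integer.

Step 1 [NS]: N:car2-GO,E:wait,S:car3-GO,W:wait | queues: N=0 E=2 S=1 W=1
Step 2 [NS]: N:empty,E:wait,S:car6-GO,W:wait | queues: N=0 E=2 S=0 W=1
Step 3 [NS]: N:empty,E:wait,S:empty,W:wait | queues: N=0 E=2 S=0 W=1
Step 4 [EW]: N:wait,E:car1-GO,S:wait,W:car4-GO | queues: N=0 E=1 S=0 W=0
Step 5 [EW]: N:wait,E:car5-GO,S:wait,W:empty | queues: N=0 E=0 S=0 W=0
Car 3 crosses at step 1

1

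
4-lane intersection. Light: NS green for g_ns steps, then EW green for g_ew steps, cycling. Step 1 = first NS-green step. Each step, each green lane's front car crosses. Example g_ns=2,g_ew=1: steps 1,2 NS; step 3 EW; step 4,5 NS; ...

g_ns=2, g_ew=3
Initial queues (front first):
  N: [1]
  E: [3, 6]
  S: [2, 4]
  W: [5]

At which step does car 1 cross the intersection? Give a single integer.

Step 1 [NS]: N:car1-GO,E:wait,S:car2-GO,W:wait | queues: N=0 E=2 S=1 W=1
Step 2 [NS]: N:empty,E:wait,S:car4-GO,W:wait | queues: N=0 E=2 S=0 W=1
Step 3 [EW]: N:wait,E:car3-GO,S:wait,W:car5-GO | queues: N=0 E=1 S=0 W=0
Step 4 [EW]: N:wait,E:car6-GO,S:wait,W:empty | queues: N=0 E=0 S=0 W=0
Car 1 crosses at step 1

1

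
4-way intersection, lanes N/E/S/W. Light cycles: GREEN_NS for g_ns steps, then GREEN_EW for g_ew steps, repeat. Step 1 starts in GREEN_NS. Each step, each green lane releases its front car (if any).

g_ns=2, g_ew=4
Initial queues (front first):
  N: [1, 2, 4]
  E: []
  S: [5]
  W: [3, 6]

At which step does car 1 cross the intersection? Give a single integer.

Step 1 [NS]: N:car1-GO,E:wait,S:car5-GO,W:wait | queues: N=2 E=0 S=0 W=2
Step 2 [NS]: N:car2-GO,E:wait,S:empty,W:wait | queues: N=1 E=0 S=0 W=2
Step 3 [EW]: N:wait,E:empty,S:wait,W:car3-GO | queues: N=1 E=0 S=0 W=1
Step 4 [EW]: N:wait,E:empty,S:wait,W:car6-GO | queues: N=1 E=0 S=0 W=0
Step 5 [EW]: N:wait,E:empty,S:wait,W:empty | queues: N=1 E=0 S=0 W=0
Step 6 [EW]: N:wait,E:empty,S:wait,W:empty | queues: N=1 E=0 S=0 W=0
Step 7 [NS]: N:car4-GO,E:wait,S:empty,W:wait | queues: N=0 E=0 S=0 W=0
Car 1 crosses at step 1

1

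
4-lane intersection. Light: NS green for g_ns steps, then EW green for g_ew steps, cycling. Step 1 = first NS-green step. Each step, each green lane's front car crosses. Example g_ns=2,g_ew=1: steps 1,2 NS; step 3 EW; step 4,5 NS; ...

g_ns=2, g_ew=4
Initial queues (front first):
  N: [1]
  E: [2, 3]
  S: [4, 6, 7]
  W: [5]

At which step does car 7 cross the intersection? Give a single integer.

Step 1 [NS]: N:car1-GO,E:wait,S:car4-GO,W:wait | queues: N=0 E=2 S=2 W=1
Step 2 [NS]: N:empty,E:wait,S:car6-GO,W:wait | queues: N=0 E=2 S=1 W=1
Step 3 [EW]: N:wait,E:car2-GO,S:wait,W:car5-GO | queues: N=0 E=1 S=1 W=0
Step 4 [EW]: N:wait,E:car3-GO,S:wait,W:empty | queues: N=0 E=0 S=1 W=0
Step 5 [EW]: N:wait,E:empty,S:wait,W:empty | queues: N=0 E=0 S=1 W=0
Step 6 [EW]: N:wait,E:empty,S:wait,W:empty | queues: N=0 E=0 S=1 W=0
Step 7 [NS]: N:empty,E:wait,S:car7-GO,W:wait | queues: N=0 E=0 S=0 W=0
Car 7 crosses at step 7

7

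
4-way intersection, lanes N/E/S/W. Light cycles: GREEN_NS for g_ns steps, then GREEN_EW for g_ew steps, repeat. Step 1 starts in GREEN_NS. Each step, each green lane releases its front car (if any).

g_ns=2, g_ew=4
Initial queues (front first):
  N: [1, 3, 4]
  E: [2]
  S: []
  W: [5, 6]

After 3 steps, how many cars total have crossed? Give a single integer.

Step 1 [NS]: N:car1-GO,E:wait,S:empty,W:wait | queues: N=2 E=1 S=0 W=2
Step 2 [NS]: N:car3-GO,E:wait,S:empty,W:wait | queues: N=1 E=1 S=0 W=2
Step 3 [EW]: N:wait,E:car2-GO,S:wait,W:car5-GO | queues: N=1 E=0 S=0 W=1
Cars crossed by step 3: 4

Answer: 4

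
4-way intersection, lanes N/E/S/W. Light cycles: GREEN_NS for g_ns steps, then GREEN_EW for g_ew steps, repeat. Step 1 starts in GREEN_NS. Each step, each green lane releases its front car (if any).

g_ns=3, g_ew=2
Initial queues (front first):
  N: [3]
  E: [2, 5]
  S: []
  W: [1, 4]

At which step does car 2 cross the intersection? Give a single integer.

Step 1 [NS]: N:car3-GO,E:wait,S:empty,W:wait | queues: N=0 E=2 S=0 W=2
Step 2 [NS]: N:empty,E:wait,S:empty,W:wait | queues: N=0 E=2 S=0 W=2
Step 3 [NS]: N:empty,E:wait,S:empty,W:wait | queues: N=0 E=2 S=0 W=2
Step 4 [EW]: N:wait,E:car2-GO,S:wait,W:car1-GO | queues: N=0 E=1 S=0 W=1
Step 5 [EW]: N:wait,E:car5-GO,S:wait,W:car4-GO | queues: N=0 E=0 S=0 W=0
Car 2 crosses at step 4

4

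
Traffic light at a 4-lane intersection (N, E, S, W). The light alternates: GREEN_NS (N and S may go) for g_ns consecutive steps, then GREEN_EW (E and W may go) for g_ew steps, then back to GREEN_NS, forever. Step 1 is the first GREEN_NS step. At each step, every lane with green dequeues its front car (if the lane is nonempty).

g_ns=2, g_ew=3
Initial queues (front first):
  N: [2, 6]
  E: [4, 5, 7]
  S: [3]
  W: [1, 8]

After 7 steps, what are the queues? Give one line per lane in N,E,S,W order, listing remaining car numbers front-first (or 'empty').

Step 1 [NS]: N:car2-GO,E:wait,S:car3-GO,W:wait | queues: N=1 E=3 S=0 W=2
Step 2 [NS]: N:car6-GO,E:wait,S:empty,W:wait | queues: N=0 E=3 S=0 W=2
Step 3 [EW]: N:wait,E:car4-GO,S:wait,W:car1-GO | queues: N=0 E=2 S=0 W=1
Step 4 [EW]: N:wait,E:car5-GO,S:wait,W:car8-GO | queues: N=0 E=1 S=0 W=0
Step 5 [EW]: N:wait,E:car7-GO,S:wait,W:empty | queues: N=0 E=0 S=0 W=0

N: empty
E: empty
S: empty
W: empty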